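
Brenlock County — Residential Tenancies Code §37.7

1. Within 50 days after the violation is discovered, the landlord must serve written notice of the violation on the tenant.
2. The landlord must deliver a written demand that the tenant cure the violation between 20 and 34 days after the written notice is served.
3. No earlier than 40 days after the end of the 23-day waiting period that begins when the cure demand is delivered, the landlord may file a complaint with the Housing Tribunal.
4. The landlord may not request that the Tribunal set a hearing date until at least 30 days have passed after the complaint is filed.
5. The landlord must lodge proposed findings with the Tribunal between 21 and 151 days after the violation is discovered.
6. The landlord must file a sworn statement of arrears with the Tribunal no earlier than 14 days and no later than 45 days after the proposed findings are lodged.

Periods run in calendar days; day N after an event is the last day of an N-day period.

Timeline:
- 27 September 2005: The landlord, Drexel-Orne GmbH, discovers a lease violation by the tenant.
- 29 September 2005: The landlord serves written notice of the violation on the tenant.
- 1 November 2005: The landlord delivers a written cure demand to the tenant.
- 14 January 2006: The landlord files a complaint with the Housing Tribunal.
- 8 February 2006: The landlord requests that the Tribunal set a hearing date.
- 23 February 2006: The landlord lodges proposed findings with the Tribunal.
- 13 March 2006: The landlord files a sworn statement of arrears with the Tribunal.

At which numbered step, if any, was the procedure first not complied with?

Step 4

(1) due by 27 September 2005 + 50 days = 16 November 2005; done 29 September 2005 — timely.
(2) the permitted window runs from 29 September 2005 + 20 = 19 October 2005 to 29 September 2005 + 34 = 2 November 2005; 1 November 2005 falls inside that range.
(3) permitted from 24 November 2005 + 40 days = 3 January 2006 onward; done 14 January 2006 — permitted.
(4) permitted from 14 January 2006 + 30 days = 13 February 2006 onward; 8 February 2006 is 5 days before the earliest permitted date.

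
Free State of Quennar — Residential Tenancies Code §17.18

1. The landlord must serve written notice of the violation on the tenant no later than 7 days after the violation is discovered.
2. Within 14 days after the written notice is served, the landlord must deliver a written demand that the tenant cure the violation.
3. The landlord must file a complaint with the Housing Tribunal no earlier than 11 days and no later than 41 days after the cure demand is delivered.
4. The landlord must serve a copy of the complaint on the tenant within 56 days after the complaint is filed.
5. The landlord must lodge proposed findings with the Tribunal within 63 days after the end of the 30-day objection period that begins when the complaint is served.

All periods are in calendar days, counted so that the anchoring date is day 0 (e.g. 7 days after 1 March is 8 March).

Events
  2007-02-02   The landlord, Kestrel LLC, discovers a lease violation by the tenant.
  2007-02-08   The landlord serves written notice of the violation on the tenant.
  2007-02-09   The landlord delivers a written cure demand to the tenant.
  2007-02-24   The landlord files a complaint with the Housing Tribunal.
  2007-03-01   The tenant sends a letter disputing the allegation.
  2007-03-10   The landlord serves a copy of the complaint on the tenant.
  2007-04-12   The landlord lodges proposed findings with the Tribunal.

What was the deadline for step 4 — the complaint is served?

Step 4 runs from 2007-02-24, when the complaint is filed. 56 days after 2007-02-24 is 2007-04-21.

2007-04-21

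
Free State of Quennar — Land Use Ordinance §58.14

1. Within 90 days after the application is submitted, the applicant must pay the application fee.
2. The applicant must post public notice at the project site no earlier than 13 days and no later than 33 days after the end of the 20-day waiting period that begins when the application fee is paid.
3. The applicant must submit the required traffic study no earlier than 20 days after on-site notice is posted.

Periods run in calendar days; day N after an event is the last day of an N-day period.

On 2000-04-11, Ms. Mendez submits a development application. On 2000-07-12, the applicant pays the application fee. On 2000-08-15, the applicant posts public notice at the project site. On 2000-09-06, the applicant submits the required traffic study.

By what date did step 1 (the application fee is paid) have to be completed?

Step 1 runs from 2000-04-11, when the application is submitted. 90 days after 2000-04-11 is 2000-07-10.

2000-07-10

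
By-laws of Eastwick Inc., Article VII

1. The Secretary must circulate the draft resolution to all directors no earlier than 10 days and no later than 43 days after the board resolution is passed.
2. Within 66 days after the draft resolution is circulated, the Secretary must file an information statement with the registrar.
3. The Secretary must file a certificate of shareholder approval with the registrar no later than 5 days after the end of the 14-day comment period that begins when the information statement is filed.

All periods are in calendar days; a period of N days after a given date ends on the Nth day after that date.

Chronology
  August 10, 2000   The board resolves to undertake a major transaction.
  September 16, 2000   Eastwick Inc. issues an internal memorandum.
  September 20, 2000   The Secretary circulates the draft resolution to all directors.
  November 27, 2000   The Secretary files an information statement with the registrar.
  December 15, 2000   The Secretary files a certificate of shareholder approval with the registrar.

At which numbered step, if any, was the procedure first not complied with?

Step 1 — 10 and 43 days from August 10, 2000 (when the board resolution is passed) are August 20, 2000 and September 22, 2000 respectively; done September 20, 2000 — within the window.
Step 2 — counting 66 days from September 20, 2000 (when the draft resolution is circulated) gives a deadline of November 25, 2000; not done until November 27, 2000, 2 days after the deadline.

Step 2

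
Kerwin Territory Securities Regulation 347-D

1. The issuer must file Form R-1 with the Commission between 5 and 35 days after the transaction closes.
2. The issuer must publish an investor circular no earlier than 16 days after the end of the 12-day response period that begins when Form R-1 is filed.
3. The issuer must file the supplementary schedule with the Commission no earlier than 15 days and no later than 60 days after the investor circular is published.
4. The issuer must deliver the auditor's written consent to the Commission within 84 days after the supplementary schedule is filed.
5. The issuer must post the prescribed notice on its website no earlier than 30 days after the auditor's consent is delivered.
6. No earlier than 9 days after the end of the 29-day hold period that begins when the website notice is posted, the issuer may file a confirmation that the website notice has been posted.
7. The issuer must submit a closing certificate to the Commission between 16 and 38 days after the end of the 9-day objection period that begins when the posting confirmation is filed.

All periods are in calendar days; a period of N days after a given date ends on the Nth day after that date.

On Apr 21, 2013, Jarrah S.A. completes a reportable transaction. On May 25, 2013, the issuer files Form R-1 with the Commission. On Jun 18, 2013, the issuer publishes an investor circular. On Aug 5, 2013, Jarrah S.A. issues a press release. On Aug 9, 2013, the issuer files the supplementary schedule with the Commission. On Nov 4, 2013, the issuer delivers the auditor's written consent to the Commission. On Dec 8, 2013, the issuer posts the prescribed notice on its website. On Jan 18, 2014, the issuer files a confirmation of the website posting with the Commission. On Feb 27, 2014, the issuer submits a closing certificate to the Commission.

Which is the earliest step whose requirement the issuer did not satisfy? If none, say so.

Step 1: the window is 5–35 days after Apr 21, 2013 (when the transaction closes), so Apr 26, 2013 through May 26, 2013; done May 25, 2013 — within the window.
Step 2: the earliest permitted date is 16 days after Jun 6, 2013 (end of the 12-day response period, which began when Form R-1 is filed on May 25, 2013), i.e. Jun 22, 2013; Jun 18, 2013 is 4 days before the earliest permitted date.
Later steps need not be reached.

Step 2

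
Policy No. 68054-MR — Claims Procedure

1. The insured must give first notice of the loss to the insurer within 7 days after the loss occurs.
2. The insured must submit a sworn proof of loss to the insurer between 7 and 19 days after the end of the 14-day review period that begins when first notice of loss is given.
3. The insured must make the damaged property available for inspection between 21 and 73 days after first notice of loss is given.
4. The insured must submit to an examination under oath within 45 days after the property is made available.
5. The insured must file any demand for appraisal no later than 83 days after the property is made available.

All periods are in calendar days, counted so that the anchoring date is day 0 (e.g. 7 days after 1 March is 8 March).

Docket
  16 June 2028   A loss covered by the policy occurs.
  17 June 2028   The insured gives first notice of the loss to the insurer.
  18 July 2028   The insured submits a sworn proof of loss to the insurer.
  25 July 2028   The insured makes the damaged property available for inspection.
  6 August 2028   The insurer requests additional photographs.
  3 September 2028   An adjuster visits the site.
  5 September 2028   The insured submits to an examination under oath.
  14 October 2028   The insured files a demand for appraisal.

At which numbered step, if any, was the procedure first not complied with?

None — every step was satisfied

(1) due by 16 June 2028 + 7 days = 23 June 2028; 17 June 2028 is within that limit.
(2) the permitted window runs from 1 July 2028 + 7 = 8 July 2028 to 1 July 2028 + 19 = 20 July 2028; done 18 July 2028, which is between those dates.
(3) the permitted window runs from 17 June 2028 + 21 = 8 July 2028 to 17 June 2028 + 73 = 29 August 2028; done 25 July 2028 — within the window.
(4) due by 25 July 2028 + 45 days = 8 September 2028; completed 5 September 2028, before the deadline.
(5) due by 25 July 2028 + 83 days = 16 October 2028; 14 October 2028 is within that limit.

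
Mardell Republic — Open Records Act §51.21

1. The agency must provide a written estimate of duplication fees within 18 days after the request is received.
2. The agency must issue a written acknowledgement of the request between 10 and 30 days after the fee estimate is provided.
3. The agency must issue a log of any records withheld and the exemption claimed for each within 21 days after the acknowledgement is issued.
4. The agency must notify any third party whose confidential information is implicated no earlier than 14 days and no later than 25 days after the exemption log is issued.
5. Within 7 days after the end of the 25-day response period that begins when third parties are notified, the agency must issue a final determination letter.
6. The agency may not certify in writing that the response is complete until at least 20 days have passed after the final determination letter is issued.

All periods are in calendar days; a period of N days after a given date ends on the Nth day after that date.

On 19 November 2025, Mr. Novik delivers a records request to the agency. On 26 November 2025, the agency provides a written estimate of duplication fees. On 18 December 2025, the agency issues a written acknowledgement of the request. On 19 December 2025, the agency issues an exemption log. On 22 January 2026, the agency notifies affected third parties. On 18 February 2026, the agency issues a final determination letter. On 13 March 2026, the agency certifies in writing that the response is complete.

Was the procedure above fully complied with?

(1) due by 19 November 2025 + 18 days = 7 December 2025; done 26 November 2025 — timely.
(2) the permitted window runs from 26 November 2025 + 10 = 6 December 2025 to 26 November 2025 + 30 = 26 December 2025; done 18 December 2025 — within the window.
(3) due by 18 December 2025 + 21 days = 8 January 2026; 19 December 2025 is within that limit.
(4) the permitted window runs from 19 December 2025 + 14 = 2 January 2026 to 19 December 2025 + 25 = 13 January 2026; done 22 January 2026 — 9 days after the window closed.
The analysis stops there.

No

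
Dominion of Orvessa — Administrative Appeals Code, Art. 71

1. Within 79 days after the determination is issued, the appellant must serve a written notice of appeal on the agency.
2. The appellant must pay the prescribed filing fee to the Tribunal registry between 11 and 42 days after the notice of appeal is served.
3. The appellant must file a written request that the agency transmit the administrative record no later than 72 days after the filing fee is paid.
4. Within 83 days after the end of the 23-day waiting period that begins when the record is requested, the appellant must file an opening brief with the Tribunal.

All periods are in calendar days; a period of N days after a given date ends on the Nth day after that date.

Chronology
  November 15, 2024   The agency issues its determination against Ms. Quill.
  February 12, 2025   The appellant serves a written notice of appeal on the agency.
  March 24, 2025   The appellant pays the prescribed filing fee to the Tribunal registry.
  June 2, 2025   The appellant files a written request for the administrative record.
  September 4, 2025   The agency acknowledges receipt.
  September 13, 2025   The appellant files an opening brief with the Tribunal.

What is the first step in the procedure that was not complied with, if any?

(1) due by November 15, 2024 + 79 days = February 2, 2025; not done until February 12, 2025, 10 days after the deadline.
Later steps need not be reached.

Step 1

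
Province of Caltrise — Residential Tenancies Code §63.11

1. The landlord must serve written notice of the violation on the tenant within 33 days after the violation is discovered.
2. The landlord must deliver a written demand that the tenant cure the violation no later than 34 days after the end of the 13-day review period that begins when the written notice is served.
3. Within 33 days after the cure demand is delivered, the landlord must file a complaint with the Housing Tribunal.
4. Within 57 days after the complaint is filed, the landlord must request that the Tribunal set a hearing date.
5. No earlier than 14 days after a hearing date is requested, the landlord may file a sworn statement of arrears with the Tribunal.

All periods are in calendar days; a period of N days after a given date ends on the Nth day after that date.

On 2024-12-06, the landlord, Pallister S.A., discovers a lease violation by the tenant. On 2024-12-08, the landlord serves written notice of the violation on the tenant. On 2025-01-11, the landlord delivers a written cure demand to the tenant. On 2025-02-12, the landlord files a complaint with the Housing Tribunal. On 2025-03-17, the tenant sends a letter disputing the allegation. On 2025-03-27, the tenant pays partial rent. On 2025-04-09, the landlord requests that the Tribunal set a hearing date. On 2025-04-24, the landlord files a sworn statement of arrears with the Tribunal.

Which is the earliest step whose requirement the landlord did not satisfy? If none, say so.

None — every step was satisfied

Step 1: 33 days after 2024-12-06 (when the violation is discovered) is 2025-01-08; completed 2024-12-08, before the deadline.
Step 2: 34 days after 2024-12-21 (end of the 13-day review period, which began when the written notice is served on 2024-12-08) is 2025-01-24; 2025-01-11 is within that limit.
Step 3: 33 days after 2025-01-11 (when the cure demand is delivered) is 2025-02-13; completed 2025-02-12, before the deadline.
Step 4: 57 days after 2025-02-12 (when the complaint is filed) is 2025-04-10; done 2025-04-09 — timely.
Step 5: the earliest permitted date is 14 days after 2025-04-09 (when a hearing date is requested), i.e. 2025-04-23; done 2025-04-24 — permitted.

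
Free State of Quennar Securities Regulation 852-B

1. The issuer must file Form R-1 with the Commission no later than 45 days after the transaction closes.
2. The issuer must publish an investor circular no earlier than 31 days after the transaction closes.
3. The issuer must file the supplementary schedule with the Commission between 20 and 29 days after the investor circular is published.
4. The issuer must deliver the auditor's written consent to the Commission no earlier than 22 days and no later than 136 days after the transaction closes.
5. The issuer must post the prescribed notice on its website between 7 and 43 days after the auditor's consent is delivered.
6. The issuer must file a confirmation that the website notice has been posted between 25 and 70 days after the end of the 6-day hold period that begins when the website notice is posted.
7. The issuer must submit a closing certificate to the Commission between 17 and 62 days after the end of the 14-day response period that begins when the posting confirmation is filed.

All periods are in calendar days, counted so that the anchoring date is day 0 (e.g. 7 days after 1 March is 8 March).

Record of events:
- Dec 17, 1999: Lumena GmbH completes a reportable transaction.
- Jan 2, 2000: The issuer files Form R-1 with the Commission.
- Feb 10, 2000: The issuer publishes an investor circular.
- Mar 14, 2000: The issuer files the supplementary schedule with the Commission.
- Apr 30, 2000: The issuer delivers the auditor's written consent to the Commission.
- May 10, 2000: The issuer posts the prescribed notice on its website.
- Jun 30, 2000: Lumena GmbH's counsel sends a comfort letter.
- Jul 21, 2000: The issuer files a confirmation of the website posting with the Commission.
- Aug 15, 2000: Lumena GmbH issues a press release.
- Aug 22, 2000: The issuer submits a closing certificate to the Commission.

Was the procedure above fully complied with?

No

Step 1: 45 days after Dec 17, 1999 (when the transaction closes) is Jan 31, 2000; done Jan 2, 2000 — timely.
Step 2: the earliest permitted date is 31 days after Dec 17, 1999 (when the transaction closes), i.e. Jan 17, 2000; done Feb 10, 2000, after the minimum wait.
Step 3: the window is 20–29 days after Feb 10, 2000 (when the investor circular is published), so Mar 1, 2000 through Mar 10, 2000; done Mar 14, 2000 — 4 days after the window closed.
The procedure was therefore not followed at step 3.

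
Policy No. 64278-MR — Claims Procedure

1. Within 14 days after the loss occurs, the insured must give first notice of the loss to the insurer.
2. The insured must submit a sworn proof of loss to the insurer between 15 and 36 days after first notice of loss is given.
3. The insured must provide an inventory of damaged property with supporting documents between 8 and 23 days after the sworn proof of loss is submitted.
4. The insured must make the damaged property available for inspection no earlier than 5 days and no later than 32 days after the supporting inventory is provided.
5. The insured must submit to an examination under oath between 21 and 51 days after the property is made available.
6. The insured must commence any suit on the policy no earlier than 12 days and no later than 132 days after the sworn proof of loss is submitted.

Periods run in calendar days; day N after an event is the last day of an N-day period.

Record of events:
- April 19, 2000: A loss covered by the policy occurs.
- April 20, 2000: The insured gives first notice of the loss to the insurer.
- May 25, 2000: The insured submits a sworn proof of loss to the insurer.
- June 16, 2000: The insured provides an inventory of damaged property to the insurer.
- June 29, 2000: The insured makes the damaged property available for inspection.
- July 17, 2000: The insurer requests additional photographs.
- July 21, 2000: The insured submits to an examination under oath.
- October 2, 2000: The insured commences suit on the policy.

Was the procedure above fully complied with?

Step 1 — counting 14 days from April 19, 2000 (when the loss occurs) gives a deadline of May 3, 2000; done April 20, 2000 — timely.
Step 2 — 15 and 36 days from April 20, 2000 (when first notice of loss is given) are May 5, 2000 and May 26, 2000 respectively; done May 25, 2000 — within the window.
Step 3 — 8 and 23 days from May 25, 2000 (when the sworn proof of loss is submitted) are June 2, 2000 and June 17, 2000 respectively; done June 16, 2000 — within the window.
Step 4 — 5 and 32 days from June 16, 2000 (when the supporting inventory is provided) are June 21, 2000 and July 18, 2000 respectively; done June 29, 2000 — within the window.
Step 5 — 21 and 51 days from June 29, 2000 (when the property is made available) are July 20, 2000 and August 19, 2000 respectively; done July 21, 2000 — within the window.
Step 6 — 12 and 132 days from May 25, 2000 (when the sworn proof of loss is submitted) are June 6, 2000 and October 4, 2000 respectively; done October 2, 2000 — within the window.

Yes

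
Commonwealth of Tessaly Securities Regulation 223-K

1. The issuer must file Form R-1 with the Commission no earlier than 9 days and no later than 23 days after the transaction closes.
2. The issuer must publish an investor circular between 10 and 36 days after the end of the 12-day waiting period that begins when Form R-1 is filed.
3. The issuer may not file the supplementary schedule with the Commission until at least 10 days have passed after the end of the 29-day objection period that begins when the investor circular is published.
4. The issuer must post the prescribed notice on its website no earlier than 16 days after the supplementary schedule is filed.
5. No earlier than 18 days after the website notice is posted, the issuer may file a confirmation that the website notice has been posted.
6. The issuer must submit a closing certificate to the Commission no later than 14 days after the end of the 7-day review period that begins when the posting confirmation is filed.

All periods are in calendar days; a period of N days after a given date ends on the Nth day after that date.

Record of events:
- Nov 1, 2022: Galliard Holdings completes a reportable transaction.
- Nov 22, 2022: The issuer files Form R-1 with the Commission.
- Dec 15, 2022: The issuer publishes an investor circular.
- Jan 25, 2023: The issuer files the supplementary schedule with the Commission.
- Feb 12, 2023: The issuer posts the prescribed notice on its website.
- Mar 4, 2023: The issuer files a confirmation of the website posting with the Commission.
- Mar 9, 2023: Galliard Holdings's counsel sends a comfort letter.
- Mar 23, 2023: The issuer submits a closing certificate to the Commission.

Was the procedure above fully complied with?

Yes

Step 1 — 9 and 23 days from Nov 1, 2022 (when the transaction closes) are Nov 10, 2022 and Nov 24, 2022 respectively; done Nov 22, 2022, which is between those dates.
Step 2 — 10 and 36 days from Dec 4, 2022 (end of the 12-day waiting period, which began when Form R-1 is filed on Nov 22, 2022) are Dec 14, 2022 and Jan 9, 2023 respectively; done Dec 15, 2022, which is between those dates.
Step 3 — must wait 10 days from Jan 13, 2023 (end of the 29-day objection period, which began when the investor circular is published on Dec 15, 2022), so not before Jan 23, 2023; done Jan 25, 2023, after the minimum wait.
Step 4 — must wait 16 days from Jan 25, 2023 (when the supplementary schedule is filed), so not before Feb 10, 2023; done Feb 12, 2023 — permitted.
Step 5 — must wait 18 days from Feb 12, 2023 (when the website notice is posted), so not before Mar 2, 2023; done Mar 4, 2023, after the minimum wait.
Step 6 — counting 14 days from Mar 11, 2023 (end of the 7-day review period, which began when the posting confirmation is filed on Mar 4, 2023) gives a deadline of Mar 25, 2023; done Mar 23, 2023 — timely.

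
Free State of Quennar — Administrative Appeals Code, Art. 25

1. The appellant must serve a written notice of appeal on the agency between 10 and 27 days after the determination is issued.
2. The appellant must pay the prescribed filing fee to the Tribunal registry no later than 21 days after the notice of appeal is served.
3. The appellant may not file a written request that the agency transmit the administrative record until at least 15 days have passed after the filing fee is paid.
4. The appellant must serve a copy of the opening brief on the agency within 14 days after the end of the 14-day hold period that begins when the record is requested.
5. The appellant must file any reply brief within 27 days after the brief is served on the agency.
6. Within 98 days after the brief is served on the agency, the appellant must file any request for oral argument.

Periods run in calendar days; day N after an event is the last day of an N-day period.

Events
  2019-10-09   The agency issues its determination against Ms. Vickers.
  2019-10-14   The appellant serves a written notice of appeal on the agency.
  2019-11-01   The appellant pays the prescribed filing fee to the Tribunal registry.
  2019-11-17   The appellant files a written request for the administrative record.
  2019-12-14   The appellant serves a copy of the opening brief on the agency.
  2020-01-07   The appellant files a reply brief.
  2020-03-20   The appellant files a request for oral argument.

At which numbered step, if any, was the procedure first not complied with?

Step 1

Step 1: the window is 10–27 days after 2019-10-09 (when the determination is issued), so 2019-10-19 through 2019-11-05; 2019-10-14 is 5 days too early.
The procedure was therefore not followed at step 1.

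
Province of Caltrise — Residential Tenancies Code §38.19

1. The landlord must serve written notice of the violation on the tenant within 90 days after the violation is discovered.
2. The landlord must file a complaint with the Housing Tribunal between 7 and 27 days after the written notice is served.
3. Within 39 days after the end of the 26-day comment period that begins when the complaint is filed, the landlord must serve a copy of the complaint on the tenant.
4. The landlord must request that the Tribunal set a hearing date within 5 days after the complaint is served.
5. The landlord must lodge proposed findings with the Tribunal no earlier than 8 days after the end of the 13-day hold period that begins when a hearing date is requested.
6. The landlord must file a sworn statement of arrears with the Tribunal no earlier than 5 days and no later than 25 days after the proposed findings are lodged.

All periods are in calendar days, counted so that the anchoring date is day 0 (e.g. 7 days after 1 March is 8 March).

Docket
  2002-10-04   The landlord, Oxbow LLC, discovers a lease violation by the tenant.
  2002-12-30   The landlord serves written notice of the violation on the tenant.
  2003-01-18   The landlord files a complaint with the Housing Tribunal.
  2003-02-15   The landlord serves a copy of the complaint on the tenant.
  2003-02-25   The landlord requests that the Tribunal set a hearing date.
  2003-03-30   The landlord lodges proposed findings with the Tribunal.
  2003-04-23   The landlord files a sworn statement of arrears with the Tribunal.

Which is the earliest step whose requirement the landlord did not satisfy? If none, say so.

Step 4

(1) due by 2002-10-04 + 90 days = 2003-01-02; completed 2002-12-30, before the deadline.
(2) the permitted window runs from 2002-12-30 + 7 = 2003-01-06 to 2002-12-30 + 27 = 2003-01-26; done 2003-01-18, which is between those dates.
(3) due by 2003-02-13 + 39 days = 2003-03-24; completed 2003-02-15, before the deadline.
(4) due by 2003-02-15 + 5 days = 2003-02-20; not done until 2003-02-25, 5 days after the deadline.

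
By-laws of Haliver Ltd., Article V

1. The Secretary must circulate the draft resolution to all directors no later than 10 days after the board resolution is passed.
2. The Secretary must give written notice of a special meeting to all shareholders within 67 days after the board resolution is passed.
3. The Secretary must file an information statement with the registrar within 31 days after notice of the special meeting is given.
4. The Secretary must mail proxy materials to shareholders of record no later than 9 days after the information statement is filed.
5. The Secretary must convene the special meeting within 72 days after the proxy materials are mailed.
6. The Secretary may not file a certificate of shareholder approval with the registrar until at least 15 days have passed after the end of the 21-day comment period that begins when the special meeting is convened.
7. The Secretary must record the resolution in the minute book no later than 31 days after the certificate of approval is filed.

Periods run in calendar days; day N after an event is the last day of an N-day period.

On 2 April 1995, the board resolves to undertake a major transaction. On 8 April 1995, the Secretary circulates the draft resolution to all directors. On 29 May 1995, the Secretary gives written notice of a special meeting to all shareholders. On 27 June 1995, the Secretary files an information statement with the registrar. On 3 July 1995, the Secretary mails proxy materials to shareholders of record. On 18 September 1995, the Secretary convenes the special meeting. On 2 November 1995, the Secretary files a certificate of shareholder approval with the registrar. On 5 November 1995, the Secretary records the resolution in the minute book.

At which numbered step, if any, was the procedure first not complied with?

Step 5

Step 1: 10 days after 2 April 1995 (when the board resolution is passed) is 12 April 1995; done 8 April 1995 — timely.
Step 2: 67 days after 2 April 1995 (when the board resolution is passed) is 8 June 1995; completed 29 May 1995, before the deadline.
Step 3: 31 days after 29 May 1995 (when notice of the special meeting is given) is 29 June 1995; 27 June 1995 is within that limit.
Step 4: 9 days after 27 June 1995 (when the information statement is filed) is 6 July 1995; 3 July 1995 is within that limit.
Step 5: 72 days after 3 July 1995 (when the proxy materials are mailed) is 13 September 1995; not done until 18 September 1995, 5 days after the deadline.
No need to go further; step 5 was not satisfied.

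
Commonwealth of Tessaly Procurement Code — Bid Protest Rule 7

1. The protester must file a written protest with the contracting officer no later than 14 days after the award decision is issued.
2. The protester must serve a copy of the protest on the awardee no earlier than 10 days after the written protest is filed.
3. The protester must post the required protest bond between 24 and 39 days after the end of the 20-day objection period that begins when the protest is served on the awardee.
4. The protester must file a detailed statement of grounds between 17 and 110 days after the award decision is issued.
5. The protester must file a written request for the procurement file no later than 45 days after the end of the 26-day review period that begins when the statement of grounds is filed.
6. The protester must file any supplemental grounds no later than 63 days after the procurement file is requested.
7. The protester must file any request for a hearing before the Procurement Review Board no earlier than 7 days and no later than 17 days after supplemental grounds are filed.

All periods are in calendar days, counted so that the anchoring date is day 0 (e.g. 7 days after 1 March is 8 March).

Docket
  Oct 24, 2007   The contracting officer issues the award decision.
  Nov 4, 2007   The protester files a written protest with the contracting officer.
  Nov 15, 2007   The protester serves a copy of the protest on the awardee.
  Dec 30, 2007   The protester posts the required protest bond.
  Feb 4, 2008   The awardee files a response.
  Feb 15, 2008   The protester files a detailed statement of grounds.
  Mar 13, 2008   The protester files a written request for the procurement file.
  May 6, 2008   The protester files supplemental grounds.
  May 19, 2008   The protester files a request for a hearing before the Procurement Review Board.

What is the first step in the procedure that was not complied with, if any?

Step 4

(1) due by Oct 24, 2007 + 14 days = Nov 7, 2007; done Nov 4, 2007 — timely.
(2) permitted from Nov 4, 2007 + 10 days = Nov 14, 2007 onward; done Nov 15, 2007, after the minimum wait.
(3) the permitted window runs from Dec 5, 2007 + 24 = Dec 29, 2007 to Dec 5, 2007 + 39 = Jan 13, 2008; Dec 30, 2007 falls inside that range.
(4) the permitted window runs from Oct 24, 2007 + 17 = Nov 10, 2007 to Oct 24, 2007 + 110 = Feb 11, 2008; Feb 15, 2008 is 4 days past the end of the window.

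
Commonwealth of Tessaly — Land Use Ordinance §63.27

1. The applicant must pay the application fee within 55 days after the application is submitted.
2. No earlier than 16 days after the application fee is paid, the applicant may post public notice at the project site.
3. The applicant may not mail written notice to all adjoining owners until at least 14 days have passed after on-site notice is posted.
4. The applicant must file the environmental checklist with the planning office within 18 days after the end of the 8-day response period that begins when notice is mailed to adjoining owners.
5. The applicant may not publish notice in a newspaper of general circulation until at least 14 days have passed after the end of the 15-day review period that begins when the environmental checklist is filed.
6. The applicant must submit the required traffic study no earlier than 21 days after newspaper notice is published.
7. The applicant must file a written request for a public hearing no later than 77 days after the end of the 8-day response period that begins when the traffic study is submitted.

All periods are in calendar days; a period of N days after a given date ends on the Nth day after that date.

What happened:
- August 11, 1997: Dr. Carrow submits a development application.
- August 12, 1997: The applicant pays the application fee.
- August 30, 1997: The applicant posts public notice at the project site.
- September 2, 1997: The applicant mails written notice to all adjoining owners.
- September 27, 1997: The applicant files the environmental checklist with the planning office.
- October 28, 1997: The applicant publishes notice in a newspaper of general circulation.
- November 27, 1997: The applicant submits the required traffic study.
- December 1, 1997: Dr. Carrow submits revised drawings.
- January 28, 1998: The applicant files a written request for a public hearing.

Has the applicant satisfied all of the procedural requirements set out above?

No

Step 1 — counting 55 days from August 11, 1997 (when the application is submitted) gives a deadline of October 5, 1997; August 12, 1997 is within that limit.
Step 2 — must wait 16 days from August 12, 1997 (when the application fee is paid), so not before August 28, 1997; done August 30, 1997, after the minimum wait.
Step 3 — must wait 14 days from August 30, 1997 (when on-site notice is posted), so not before September 13, 1997; September 2, 1997 is 11 days before the earliest permitted date.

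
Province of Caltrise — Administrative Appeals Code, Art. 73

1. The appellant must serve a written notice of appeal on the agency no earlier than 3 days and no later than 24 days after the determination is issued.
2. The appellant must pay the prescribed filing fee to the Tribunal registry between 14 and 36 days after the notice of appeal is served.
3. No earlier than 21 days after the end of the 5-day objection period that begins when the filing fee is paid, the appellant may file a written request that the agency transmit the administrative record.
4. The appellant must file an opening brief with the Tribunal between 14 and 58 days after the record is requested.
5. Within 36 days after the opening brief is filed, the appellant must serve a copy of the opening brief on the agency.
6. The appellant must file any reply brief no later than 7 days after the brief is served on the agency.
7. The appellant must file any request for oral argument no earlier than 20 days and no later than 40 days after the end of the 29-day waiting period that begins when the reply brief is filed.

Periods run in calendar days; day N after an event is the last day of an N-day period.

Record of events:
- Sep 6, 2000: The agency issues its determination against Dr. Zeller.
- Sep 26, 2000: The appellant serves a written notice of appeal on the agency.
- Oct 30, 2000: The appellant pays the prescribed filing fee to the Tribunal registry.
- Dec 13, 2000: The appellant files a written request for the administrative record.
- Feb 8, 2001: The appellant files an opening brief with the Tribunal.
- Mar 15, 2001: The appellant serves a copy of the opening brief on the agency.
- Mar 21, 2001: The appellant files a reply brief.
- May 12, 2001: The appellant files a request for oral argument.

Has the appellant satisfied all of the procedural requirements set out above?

Yes

Step 1 — 3 and 24 days from Sep 6, 2000 (when the determination is issued) are Sep 9, 2000 and Sep 30, 2000 respectively; done Sep 26, 2000 — within the window.
Step 2 — 14 and 36 days from Sep 26, 2000 (when the notice of appeal is served) are Oct 10, 2000 and Nov 1, 2000 respectively; done Oct 30, 2000, which is between those dates.
Step 3 — must wait 21 days from Nov 4, 2000 (end of the 5-day objection period, which began when the filing fee is paid on Oct 30, 2000), so not before Nov 25, 2000; done Dec 13, 2000, after the minimum wait.
Step 4 — 14 and 58 days from Dec 13, 2000 (when the record is requested) are Dec 27, 2000 and Feb 9, 2001 respectively; Feb 8, 2001 falls inside that range.
Step 5 — counting 36 days from Feb 8, 2001 (when the opening brief is filed) gives a deadline of Mar 16, 2001; completed Mar 15, 2001, before the deadline.
Step 6 — counting 7 days from Mar 15, 2001 (when the brief is served on the agency) gives a deadline of Mar 22, 2001; completed Mar 21, 2001, before the deadline.
Step 7 — 20 and 40 days from Apr 19, 2001 (end of the 29-day waiting period, which began when the reply brief is filed on Mar 21, 2001) are May 9, 2001 and May 29, 2001 respectively; done May 12, 2001, which is between those dates.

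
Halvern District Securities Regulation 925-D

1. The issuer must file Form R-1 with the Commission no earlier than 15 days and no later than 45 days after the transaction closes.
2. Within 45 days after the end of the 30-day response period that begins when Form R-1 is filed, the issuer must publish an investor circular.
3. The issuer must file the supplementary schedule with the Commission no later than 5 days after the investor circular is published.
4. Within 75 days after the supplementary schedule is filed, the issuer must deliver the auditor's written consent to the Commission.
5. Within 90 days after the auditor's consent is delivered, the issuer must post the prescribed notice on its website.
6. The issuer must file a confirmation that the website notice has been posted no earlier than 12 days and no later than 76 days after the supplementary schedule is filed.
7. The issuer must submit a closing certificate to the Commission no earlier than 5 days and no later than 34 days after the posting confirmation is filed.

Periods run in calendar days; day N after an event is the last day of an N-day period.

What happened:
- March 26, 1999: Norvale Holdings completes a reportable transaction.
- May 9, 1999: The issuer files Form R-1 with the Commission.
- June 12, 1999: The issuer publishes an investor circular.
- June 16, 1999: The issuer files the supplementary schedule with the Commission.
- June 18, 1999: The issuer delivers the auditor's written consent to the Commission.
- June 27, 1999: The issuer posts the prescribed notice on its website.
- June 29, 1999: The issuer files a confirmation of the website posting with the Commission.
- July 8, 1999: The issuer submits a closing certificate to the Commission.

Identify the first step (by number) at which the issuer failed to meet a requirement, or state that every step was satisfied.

None — every step was satisfied

Step 1 — 15 and 45 days from March 26, 1999 (when the transaction closes) are April 10, 1999 and May 10, 1999 respectively; done May 9, 1999, which is between those dates.
Step 2 — counting 45 days from June 8, 1999 (end of the 30-day response period, which began when Form R-1 is filed on May 9, 1999) gives a deadline of July 23, 1999; June 12, 1999 is within that limit.
Step 3 — counting 5 days from June 12, 1999 (when the investor circular is published) gives a deadline of June 17, 1999; completed June 16, 1999, before the deadline.
Step 4 — counting 75 days from June 16, 1999 (when the supplementary schedule is filed) gives a deadline of August 30, 1999; June 18, 1999 is within that limit.
Step 5 — counting 90 days from June 18, 1999 (when the auditor's consent is delivered) gives a deadline of September 16, 1999; completed June 27, 1999, before the deadline.
Step 6 — 12 and 76 days from June 16, 1999 (when the supplementary schedule is filed) are June 28, 1999 and August 31, 1999 respectively; June 29, 1999 falls inside that range.
Step 7 — 5 and 34 days from June 29, 1999 (when the posting confirmation is filed) are July 4, 1999 and August 2, 1999 respectively; done July 8, 1999, which is between those dates.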